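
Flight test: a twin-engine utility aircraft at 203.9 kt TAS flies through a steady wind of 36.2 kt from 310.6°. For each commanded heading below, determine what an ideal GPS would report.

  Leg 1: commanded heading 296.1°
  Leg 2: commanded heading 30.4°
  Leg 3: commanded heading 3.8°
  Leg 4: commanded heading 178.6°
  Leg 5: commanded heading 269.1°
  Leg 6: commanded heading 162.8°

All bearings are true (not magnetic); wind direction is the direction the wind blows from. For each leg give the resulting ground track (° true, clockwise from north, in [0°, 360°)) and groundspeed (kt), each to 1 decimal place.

Leg 1: track=293.0°, groundspeed=169.1 kt
Leg 2: track=40.6°, groundspeed=200.7 kt
Leg 3: track=12.8°, groundspeed=184.5 kt
Leg 4: track=171.9°, groundspeed=229.7 kt
Leg 5: track=261.4°, groundspeed=178.4 kt
Leg 6: track=158.1°, groundspeed=235.3 kt

Leg 1: heading 296.1°; drift -3.1° → track 293.0°, groundspeed 169.1 kt
Leg 2: heading 30.4°; drift +10.2° → track 40.6°, groundspeed 200.7 kt
Leg 3: heading 3.8°; drift +9.0° → track 12.8°, groundspeed 184.5 kt
Leg 4: heading 178.6°; drift -6.7° → track 171.9°, groundspeed 229.7 kt
Leg 5: heading 269.1°; drift -7.7° → track 261.4°, groundspeed 178.4 kt
Leg 6: heading 162.8°; drift -4.7° → track 158.1°, groundspeed 235.3 kt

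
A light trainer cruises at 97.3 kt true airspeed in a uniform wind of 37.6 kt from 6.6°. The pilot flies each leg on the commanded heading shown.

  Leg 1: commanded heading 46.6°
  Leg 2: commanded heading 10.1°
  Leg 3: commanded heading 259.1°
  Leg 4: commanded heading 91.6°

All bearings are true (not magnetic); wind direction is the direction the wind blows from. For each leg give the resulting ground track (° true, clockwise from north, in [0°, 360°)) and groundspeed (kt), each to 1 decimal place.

Leg 1: heading 46.6°; drift +19.4° → track 66.0°, groundspeed 72.6 kt
Leg 2: heading 10.1°; drift +2.2° → track 12.3°, groundspeed 59.8 kt
Leg 3: heading 259.1°; drift -18.3° → track 240.8°, groundspeed 114.4 kt
Leg 4: heading 91.6°; drift +21.7° → track 113.3°, groundspeed 101.2 kt

Leg 1: track=66.0°, groundspeed=72.6 kt
Leg 2: track=12.3°, groundspeed=59.8 kt
Leg 3: track=240.8°, groundspeed=114.4 kt
Leg 4: track=113.3°, groundspeed=101.2 kt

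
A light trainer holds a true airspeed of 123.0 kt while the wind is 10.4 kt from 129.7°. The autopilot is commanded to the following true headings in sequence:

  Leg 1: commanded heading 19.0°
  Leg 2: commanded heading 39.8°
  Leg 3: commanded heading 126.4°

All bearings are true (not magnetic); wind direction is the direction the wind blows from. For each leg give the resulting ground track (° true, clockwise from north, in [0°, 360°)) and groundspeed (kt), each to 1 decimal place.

Leg 1: heading 19.0°; drift -4.4° → track 14.6°, groundspeed 127.0 kt
Leg 2: heading 39.8°; drift -4.8° → track 35.0°, groundspeed 123.4 kt
Leg 3: heading 126.4°; drift -0.3° → track 126.1°, groundspeed 112.6 kt

Leg 1: track=14.6°, groundspeed=127.0 kt
Leg 2: track=35.0°, groundspeed=123.4 kt
Leg 3: track=126.1°, groundspeed=112.6 kt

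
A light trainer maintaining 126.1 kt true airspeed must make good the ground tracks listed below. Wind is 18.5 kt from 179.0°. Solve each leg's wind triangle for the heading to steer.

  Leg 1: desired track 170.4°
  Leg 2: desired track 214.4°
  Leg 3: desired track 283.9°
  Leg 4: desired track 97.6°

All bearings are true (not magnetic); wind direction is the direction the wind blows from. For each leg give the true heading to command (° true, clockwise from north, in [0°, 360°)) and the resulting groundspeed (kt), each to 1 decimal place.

Leg 1: desired track 170.4°; wind correction +1.3° → command heading 171.7°, groundspeed 107.8 kt
Leg 2: desired track 214.4°; wind correction -4.9° → command heading 209.5°, groundspeed 110.6 kt
Leg 3: desired track 283.9°; wind correction -8.2° → command heading 275.7°, groundspeed 129.6 kt
Leg 4: desired track 97.6°; wind correction +8.3° → command heading 105.9°, groundspeed 122.0 kt

Leg 1: heading=171.7°, groundspeed=107.8 kt
Leg 2: heading=209.5°, groundspeed=110.6 kt
Leg 3: heading=275.7°, groundspeed=129.6 kt
Leg 4: heading=105.9°, groundspeed=122.0 kt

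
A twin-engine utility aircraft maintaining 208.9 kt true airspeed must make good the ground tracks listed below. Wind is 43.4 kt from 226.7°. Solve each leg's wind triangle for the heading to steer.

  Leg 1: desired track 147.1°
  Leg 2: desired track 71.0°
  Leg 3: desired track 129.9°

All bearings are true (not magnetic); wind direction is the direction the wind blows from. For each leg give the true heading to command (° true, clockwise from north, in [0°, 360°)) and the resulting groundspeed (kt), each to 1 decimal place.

Leg 1: desired track 147.1°; wind correction +11.8° → command heading 158.9°, groundspeed 196.7 kt
Leg 2: desired track 71.0°; wind correction +4.9° → command heading 75.9°, groundspeed 247.7 kt
Leg 3: desired track 129.9°; wind correction +11.9° → command heading 141.8°, groundspeed 209.5 kt

Leg 1: heading=158.9°, groundspeed=196.7 kt
Leg 2: heading=75.9°, groundspeed=247.7 kt
Leg 3: heading=141.8°, groundspeed=209.5 kt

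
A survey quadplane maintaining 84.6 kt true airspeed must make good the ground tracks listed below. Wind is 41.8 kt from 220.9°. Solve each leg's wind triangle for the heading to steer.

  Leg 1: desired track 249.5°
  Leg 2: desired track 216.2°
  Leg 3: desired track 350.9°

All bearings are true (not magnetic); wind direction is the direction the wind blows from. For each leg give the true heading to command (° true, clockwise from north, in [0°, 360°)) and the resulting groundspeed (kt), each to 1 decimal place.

Leg 1: heading=235.8°, groundspeed=45.5 kt
Leg 2: heading=218.5°, groundspeed=42.9 kt
Leg 3: heading=328.7°, groundspeed=105.2 kt

Leg 1: desired track 249.5°; wind correction -13.7° → command heading 235.8°, groundspeed 45.5 kt
Leg 2: desired track 216.2°; wind correction +2.3° → command heading 218.5°, groundspeed 42.9 kt
Leg 3: desired track 350.9°; wind correction -22.2° → command heading 328.7°, groundspeed 105.2 kt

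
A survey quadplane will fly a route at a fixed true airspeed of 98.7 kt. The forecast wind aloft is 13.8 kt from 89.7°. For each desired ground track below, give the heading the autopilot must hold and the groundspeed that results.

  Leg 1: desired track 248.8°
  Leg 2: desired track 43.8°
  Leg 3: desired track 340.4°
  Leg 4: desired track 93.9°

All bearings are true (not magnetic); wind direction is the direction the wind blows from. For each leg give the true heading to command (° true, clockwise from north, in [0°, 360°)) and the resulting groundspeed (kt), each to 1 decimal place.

Leg 1: desired track 248.8°; wind correction -2.9° → command heading 245.9°, groundspeed 111.5 kt
Leg 2: desired track 43.8°; wind correction +5.8° → command heading 49.6°, groundspeed 88.6 kt
Leg 3: desired track 340.4°; wind correction +7.6° → command heading 348.0°, groundspeed 102.4 kt
Leg 4: desired track 93.9°; wind correction -0.6° → command heading 93.3°, groundspeed 84.9 kt

Leg 1: heading=245.9°, groundspeed=111.5 kt
Leg 2: heading=49.6°, groundspeed=88.6 kt
Leg 3: heading=348.0°, groundspeed=102.4 kt
Leg 4: heading=93.3°, groundspeed=84.9 kt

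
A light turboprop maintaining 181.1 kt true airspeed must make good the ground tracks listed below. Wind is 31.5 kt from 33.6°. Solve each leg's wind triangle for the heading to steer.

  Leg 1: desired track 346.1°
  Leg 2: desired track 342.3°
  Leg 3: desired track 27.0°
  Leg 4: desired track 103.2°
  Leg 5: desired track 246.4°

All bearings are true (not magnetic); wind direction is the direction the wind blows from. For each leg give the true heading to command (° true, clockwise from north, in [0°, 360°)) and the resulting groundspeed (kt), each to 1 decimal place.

Leg 1: desired track 346.1°; wind correction +7.4° → command heading 353.5°, groundspeed 158.3 kt
Leg 2: desired track 342.3°; wind correction +7.8° → command heading 350.1°, groundspeed 159.7 kt
Leg 3: desired track 27.0°; wind correction +1.1° → command heading 28.1°, groundspeed 149.8 kt
Leg 4: desired track 103.2°; wind correction -9.4° → command heading 93.8°, groundspeed 167.7 kt
Leg 5: desired track 246.4°; wind correction +5.4° → command heading 251.8°, groundspeed 206.8 kt

Leg 1: heading=353.5°, groundspeed=158.3 kt
Leg 2: heading=350.1°, groundspeed=159.7 kt
Leg 3: heading=28.1°, groundspeed=149.8 kt
Leg 4: heading=93.8°, groundspeed=167.7 kt
Leg 5: heading=251.8°, groundspeed=206.8 kt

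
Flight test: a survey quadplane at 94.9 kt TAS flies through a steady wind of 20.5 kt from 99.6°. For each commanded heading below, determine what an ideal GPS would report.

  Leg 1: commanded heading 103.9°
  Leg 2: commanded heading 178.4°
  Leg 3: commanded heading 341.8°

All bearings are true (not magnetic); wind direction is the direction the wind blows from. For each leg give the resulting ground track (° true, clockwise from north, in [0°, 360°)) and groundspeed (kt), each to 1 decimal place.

Leg 1: track=105.1°, groundspeed=74.5 kt
Leg 2: track=190.9°, groundspeed=93.1 kt
Leg 3: track=332.0°, groundspeed=106.0 kt

Leg 1: heading 103.9°; drift +1.2° → track 105.1°, groundspeed 74.5 kt
Leg 2: heading 178.4°; drift +12.5° → track 190.9°, groundspeed 93.1 kt
Leg 3: heading 341.8°; drift -9.8° → track 332.0°, groundspeed 106.0 kt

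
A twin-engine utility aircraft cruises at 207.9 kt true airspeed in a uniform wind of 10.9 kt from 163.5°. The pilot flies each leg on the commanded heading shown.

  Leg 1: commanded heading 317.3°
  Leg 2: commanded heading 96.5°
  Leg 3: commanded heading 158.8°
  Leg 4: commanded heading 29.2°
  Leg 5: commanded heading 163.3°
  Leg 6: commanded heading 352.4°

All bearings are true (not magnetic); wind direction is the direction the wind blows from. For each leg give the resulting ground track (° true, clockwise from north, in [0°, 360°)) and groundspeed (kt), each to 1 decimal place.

Leg 1: track=318.6°, groundspeed=217.7 kt
Leg 2: track=93.7°, groundspeed=203.9 kt
Leg 3: track=158.5°, groundspeed=197.0 kt
Leg 4: track=27.1°, groundspeed=215.7 kt
Leg 5: track=163.3°, groundspeed=197.0 kt
Leg 6: track=352.0°, groundspeed=218.7 kt

Leg 1: heading 317.3°; drift +1.3° → track 318.6°, groundspeed 217.7 kt
Leg 2: heading 96.5°; drift -2.8° → track 93.7°, groundspeed 203.9 kt
Leg 3: heading 158.8°; drift -0.3° → track 158.5°, groundspeed 197.0 kt
Leg 4: heading 29.2°; drift -2.1° → track 27.1°, groundspeed 215.7 kt
Leg 5: heading 163.3°; drift +0.0° → track 163.3°, groundspeed 197.0 kt
Leg 6: heading 352.4°; drift -0.4° → track 352.0°, groundspeed 218.7 kt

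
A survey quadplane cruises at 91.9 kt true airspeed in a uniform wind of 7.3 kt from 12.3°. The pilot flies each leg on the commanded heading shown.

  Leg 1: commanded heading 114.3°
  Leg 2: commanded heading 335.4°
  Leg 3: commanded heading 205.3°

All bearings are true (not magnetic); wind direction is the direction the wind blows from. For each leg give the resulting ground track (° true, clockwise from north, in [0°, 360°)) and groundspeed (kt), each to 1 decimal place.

Leg 1: heading 114.3°; drift +4.4° → track 118.7°, groundspeed 93.7 kt
Leg 2: heading 335.4°; drift -2.9° → track 332.5°, groundspeed 86.2 kt
Leg 3: heading 205.3°; drift -1.0° → track 204.3°, groundspeed 99.0 kt

Leg 1: track=118.7°, groundspeed=93.7 kt
Leg 2: track=332.5°, groundspeed=86.2 kt
Leg 3: track=204.3°, groundspeed=99.0 kt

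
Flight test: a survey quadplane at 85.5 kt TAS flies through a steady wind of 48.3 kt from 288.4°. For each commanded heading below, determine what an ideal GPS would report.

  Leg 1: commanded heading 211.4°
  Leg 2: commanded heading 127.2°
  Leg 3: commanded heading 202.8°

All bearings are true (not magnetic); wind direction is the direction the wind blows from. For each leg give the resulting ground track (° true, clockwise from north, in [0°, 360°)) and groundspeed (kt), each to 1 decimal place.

Leg 1: track=179.2°, groundspeed=88.2 kt
Leg 2: track=120.4°, groundspeed=132.1 kt
Leg 3: track=172.3°, groundspeed=94.9 kt

Leg 1: heading 211.4°; drift -32.2° → track 179.2°, groundspeed 88.2 kt
Leg 2: heading 127.2°; drift -6.8° → track 120.4°, groundspeed 132.1 kt
Leg 3: heading 202.8°; drift -30.5° → track 172.3°, groundspeed 94.9 kt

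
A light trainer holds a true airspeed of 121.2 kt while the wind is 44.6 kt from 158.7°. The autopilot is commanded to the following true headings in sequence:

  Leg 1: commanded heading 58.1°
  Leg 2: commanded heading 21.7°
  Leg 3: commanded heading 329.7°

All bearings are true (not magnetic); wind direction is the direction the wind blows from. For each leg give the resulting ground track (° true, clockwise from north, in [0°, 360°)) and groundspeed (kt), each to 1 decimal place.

Leg 1: heading 58.1°; drift -18.7° → track 39.4°, groundspeed 136.6 kt
Leg 2: heading 21.7°; drift -11.2° → track 10.5°, groundspeed 156.8 kt
Leg 3: heading 329.7°; drift +2.4° → track 332.1°, groundspeed 165.4 kt

Leg 1: track=39.4°, groundspeed=136.6 kt
Leg 2: track=10.5°, groundspeed=156.8 kt
Leg 3: track=332.1°, groundspeed=165.4 kt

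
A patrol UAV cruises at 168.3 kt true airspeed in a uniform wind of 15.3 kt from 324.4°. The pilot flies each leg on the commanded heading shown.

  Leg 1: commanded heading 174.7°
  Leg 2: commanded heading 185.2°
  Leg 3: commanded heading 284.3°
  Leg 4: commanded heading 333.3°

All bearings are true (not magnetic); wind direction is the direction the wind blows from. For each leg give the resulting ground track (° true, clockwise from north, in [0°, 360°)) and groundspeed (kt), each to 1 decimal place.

Leg 1: heading 174.7°; drift -2.4° → track 172.3°, groundspeed 181.7 kt
Leg 2: heading 185.2°; drift -3.2° → track 182.0°, groundspeed 180.2 kt
Leg 3: heading 284.3°; drift -3.6° → track 280.7°, groundspeed 156.9 kt
Leg 4: heading 333.3°; drift +0.9° → track 334.2°, groundspeed 153.2 kt

Leg 1: track=172.3°, groundspeed=181.7 kt
Leg 2: track=182.0°, groundspeed=180.2 kt
Leg 3: track=280.7°, groundspeed=156.9 kt
Leg 4: track=334.2°, groundspeed=153.2 kt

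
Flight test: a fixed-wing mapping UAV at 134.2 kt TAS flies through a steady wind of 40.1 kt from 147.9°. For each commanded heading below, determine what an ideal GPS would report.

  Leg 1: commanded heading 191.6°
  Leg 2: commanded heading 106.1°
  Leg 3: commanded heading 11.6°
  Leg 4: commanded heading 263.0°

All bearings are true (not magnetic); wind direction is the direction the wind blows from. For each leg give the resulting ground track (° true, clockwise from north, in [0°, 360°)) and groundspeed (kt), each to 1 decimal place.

Leg 1: track=206.4°, groundspeed=108.8 kt
Leg 2: track=91.7°, groundspeed=107.7 kt
Leg 3: track=2.0°, groundspeed=165.5 kt
Leg 4: track=276.5°, groundspeed=155.5 kt

Leg 1: heading 191.6°; drift +14.8° → track 206.4°, groundspeed 108.8 kt
Leg 2: heading 106.1°; drift -14.4° → track 91.7°, groundspeed 107.7 kt
Leg 3: heading 11.6°; drift -9.6° → track 2.0°, groundspeed 165.5 kt
Leg 4: heading 263.0°; drift +13.5° → track 276.5°, groundspeed 155.5 kt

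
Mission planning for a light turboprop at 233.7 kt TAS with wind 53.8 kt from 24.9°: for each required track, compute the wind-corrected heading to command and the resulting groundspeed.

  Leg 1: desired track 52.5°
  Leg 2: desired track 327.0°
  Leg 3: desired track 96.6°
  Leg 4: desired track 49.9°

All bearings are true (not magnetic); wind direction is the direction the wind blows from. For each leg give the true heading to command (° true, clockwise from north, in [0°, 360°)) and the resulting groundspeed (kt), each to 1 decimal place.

Leg 1: heading=46.4°, groundspeed=184.7 kt
Leg 2: heading=338.2°, groundspeed=200.6 kt
Leg 3: heading=84.0°, groundspeed=211.2 kt
Leg 4: heading=44.3°, groundspeed=183.8 kt

Leg 1: desired track 52.5°; wind correction -6.1° → command heading 46.4°, groundspeed 184.7 kt
Leg 2: desired track 327.0°; wind correction +11.2° → command heading 338.2°, groundspeed 200.6 kt
Leg 3: desired track 96.6°; wind correction -12.6° → command heading 84.0°, groundspeed 211.2 kt
Leg 4: desired track 49.9°; wind correction -5.6° → command heading 44.3°, groundspeed 183.8 kt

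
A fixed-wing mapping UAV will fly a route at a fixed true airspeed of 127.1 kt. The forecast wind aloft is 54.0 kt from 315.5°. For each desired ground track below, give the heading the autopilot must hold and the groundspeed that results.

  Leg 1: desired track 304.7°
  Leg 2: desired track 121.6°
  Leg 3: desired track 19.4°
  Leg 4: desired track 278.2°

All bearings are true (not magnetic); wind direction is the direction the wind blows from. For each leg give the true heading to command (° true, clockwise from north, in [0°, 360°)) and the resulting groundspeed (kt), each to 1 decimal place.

Leg 1: desired track 304.7°; wind correction +4.6° → command heading 309.3°, groundspeed 73.7 kt
Leg 2: desired track 121.6°; wind correction -5.9° → command heading 115.7°, groundspeed 178.9 kt
Leg 3: desired track 19.4°; wind correction -22.4° → command heading 357.0°, groundspeed 93.7 kt
Leg 4: desired track 278.2°; wind correction +14.9° → command heading 293.1°, groundspeed 79.9 kt

Leg 1: heading=309.3°, groundspeed=73.7 kt
Leg 2: heading=115.7°, groundspeed=178.9 kt
Leg 3: heading=357.0°, groundspeed=93.7 kt
Leg 4: heading=293.1°, groundspeed=79.9 kt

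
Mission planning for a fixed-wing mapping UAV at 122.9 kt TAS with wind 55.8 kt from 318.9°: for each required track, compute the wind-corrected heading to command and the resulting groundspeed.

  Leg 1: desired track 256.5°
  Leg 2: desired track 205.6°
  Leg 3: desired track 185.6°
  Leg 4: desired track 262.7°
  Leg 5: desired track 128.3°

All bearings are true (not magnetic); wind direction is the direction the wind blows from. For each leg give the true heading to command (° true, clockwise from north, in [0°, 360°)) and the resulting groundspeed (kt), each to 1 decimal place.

Leg 1: desired track 256.5°; wind correction +23.7° → command heading 280.2°, groundspeed 86.7 kt
Leg 2: desired track 205.6°; wind correction +24.6° → command heading 230.2°, groundspeed 133.8 kt
Leg 3: desired track 185.6°; wind correction +19.3° → command heading 204.9°, groundspeed 154.3 kt
Leg 4: desired track 262.7°; wind correction +22.2° → command heading 284.9°, groundspeed 82.8 kt
Leg 5: desired track 128.3°; wind correction -4.8° → command heading 123.5°, groundspeed 177.3 kt

Leg 1: heading=280.2°, groundspeed=86.7 kt
Leg 2: heading=230.2°, groundspeed=133.8 kt
Leg 3: heading=204.9°, groundspeed=154.3 kt
Leg 4: heading=284.9°, groundspeed=82.8 kt
Leg 5: heading=123.5°, groundspeed=177.3 kt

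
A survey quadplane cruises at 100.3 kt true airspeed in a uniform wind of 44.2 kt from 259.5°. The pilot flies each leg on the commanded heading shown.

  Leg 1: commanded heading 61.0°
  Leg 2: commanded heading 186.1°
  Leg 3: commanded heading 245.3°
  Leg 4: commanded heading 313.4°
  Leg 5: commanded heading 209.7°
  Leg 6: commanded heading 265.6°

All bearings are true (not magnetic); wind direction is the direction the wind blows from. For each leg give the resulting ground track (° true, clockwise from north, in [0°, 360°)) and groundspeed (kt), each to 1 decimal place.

Leg 1: track=66.6°, groundspeed=142.9 kt
Leg 2: track=160.3°, groundspeed=97.4 kt
Leg 3: track=234.6°, groundspeed=58.5 kt
Leg 4: track=339.1°, groundspeed=82.4 kt
Leg 5: track=184.5°, groundspeed=79.3 kt
Leg 6: track=270.4°, groundspeed=56.5 kt

Leg 1: heading 61.0°; drift +5.6° → track 66.6°, groundspeed 142.9 kt
Leg 2: heading 186.1°; drift -25.8° → track 160.3°, groundspeed 97.4 kt
Leg 3: heading 245.3°; drift -10.7° → track 234.6°, groundspeed 58.5 kt
Leg 4: heading 313.4°; drift +25.7° → track 339.1°, groundspeed 82.4 kt
Leg 5: heading 209.7°; drift -25.2° → track 184.5°, groundspeed 79.3 kt
Leg 6: heading 265.6°; drift +4.8° → track 270.4°, groundspeed 56.5 kt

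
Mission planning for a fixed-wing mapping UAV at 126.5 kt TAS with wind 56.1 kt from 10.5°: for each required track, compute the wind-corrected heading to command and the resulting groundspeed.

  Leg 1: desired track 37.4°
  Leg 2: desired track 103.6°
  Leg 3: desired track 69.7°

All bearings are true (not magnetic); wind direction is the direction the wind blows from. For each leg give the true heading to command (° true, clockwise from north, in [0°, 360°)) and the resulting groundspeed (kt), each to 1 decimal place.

Leg 1: heading=25.8°, groundspeed=73.9 kt
Leg 2: heading=77.3°, groundspeed=116.5 kt
Leg 3: heading=47.3°, groundspeed=88.2 kt

Leg 1: desired track 37.4°; wind correction -11.6° → command heading 25.8°, groundspeed 73.9 kt
Leg 2: desired track 103.6°; wind correction -26.3° → command heading 77.3°, groundspeed 116.5 kt
Leg 3: desired track 69.7°; wind correction -22.4° → command heading 47.3°, groundspeed 88.2 kt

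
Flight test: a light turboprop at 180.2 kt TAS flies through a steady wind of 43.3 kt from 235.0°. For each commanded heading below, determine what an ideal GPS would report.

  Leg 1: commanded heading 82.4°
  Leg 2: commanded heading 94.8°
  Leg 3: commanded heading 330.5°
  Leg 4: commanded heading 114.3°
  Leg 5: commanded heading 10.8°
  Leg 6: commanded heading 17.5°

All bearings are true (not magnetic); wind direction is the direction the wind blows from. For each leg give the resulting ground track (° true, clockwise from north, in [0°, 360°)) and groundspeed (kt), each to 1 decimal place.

Leg 1: heading 82.4°; drift -5.2° → track 77.2°, groundspeed 219.5 kt
Leg 2: heading 94.8°; drift -7.4° → track 87.4°, groundspeed 215.3 kt
Leg 3: heading 330.5°; drift +13.2° → track 343.7°, groundspeed 189.3 kt
Leg 4: heading 114.3°; drift -10.4° → track 103.9°, groundspeed 205.7 kt
Leg 5: heading 10.8°; drift +8.1° → track 18.9°, groundspeed 213.4 kt
Leg 6: heading 17.5°; drift +7.0° → track 24.5°, groundspeed 216.2 kt

Leg 1: track=77.2°, groundspeed=219.5 kt
Leg 2: track=87.4°, groundspeed=215.3 kt
Leg 3: track=343.7°, groundspeed=189.3 kt
Leg 4: track=103.9°, groundspeed=205.7 kt
Leg 5: track=18.9°, groundspeed=213.4 kt
Leg 6: track=24.5°, groundspeed=216.2 kt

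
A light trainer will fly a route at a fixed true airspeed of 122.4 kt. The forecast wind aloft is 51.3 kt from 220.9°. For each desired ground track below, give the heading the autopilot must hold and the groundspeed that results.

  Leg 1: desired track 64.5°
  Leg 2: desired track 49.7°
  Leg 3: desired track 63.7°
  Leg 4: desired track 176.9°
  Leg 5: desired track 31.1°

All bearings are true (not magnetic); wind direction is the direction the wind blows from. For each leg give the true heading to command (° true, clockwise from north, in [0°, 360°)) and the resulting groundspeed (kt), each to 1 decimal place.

Leg 1: heading=74.2°, groundspeed=167.7 kt
Leg 2: heading=53.4°, groundspeed=172.8 kt
Leg 3: heading=73.0°, groundspeed=168.1 kt
Leg 4: heading=193.8°, groundspeed=80.2 kt
Leg 5: heading=27.0°, groundspeed=172.6 kt

Leg 1: desired track 64.5°; wind correction +9.7° → command heading 74.2°, groundspeed 167.7 kt
Leg 2: desired track 49.7°; wind correction +3.7° → command heading 53.4°, groundspeed 172.8 kt
Leg 3: desired track 63.7°; wind correction +9.3° → command heading 73.0°, groundspeed 168.1 kt
Leg 4: desired track 176.9°; wind correction +16.9° → command heading 193.8°, groundspeed 80.2 kt
Leg 5: desired track 31.1°; wind correction -4.1° → command heading 27.0°, groundspeed 172.6 kt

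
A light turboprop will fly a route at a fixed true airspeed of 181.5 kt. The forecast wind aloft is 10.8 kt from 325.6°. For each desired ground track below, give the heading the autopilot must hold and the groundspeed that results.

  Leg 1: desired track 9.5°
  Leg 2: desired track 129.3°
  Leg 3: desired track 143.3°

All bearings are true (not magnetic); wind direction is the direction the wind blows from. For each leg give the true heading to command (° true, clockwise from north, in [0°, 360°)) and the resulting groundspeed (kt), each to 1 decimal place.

Leg 1: desired track 9.5°; wind correction -2.4° → command heading 7.1°, groundspeed 173.6 kt
Leg 2: desired track 129.3°; wind correction -1.0° → command heading 128.3°, groundspeed 191.8 kt
Leg 3: desired track 143.3°; wind correction -0.1° → command heading 143.2°, groundspeed 192.3 kt

Leg 1: heading=7.1°, groundspeed=173.6 kt
Leg 2: heading=128.3°, groundspeed=191.8 kt
Leg 3: heading=143.2°, groundspeed=192.3 kt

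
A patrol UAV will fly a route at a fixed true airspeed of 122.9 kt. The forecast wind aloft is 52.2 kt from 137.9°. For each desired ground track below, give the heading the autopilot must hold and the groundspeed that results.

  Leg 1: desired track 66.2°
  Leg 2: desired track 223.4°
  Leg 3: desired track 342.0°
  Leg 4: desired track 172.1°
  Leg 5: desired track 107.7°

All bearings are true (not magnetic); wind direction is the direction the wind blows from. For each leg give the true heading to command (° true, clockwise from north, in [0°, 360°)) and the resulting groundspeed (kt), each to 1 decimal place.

Leg 1: heading=90.0°, groundspeed=96.1 kt
Leg 2: heading=198.3°, groundspeed=107.2 kt
Leg 3: heading=352.0°, groundspeed=168.7 kt
Leg 4: heading=158.3°, groundspeed=76.2 kt
Leg 5: heading=120.0°, groundspeed=74.9 kt

Leg 1: desired track 66.2°; wind correction +23.8° → command heading 90.0°, groundspeed 96.1 kt
Leg 2: desired track 223.4°; wind correction -25.1° → command heading 198.3°, groundspeed 107.2 kt
Leg 3: desired track 342.0°; wind correction +10.0° → command heading 352.0°, groundspeed 168.7 kt
Leg 4: desired track 172.1°; wind correction -13.8° → command heading 158.3°, groundspeed 76.2 kt
Leg 5: desired track 107.7°; wind correction +12.3° → command heading 120.0°, groundspeed 74.9 kt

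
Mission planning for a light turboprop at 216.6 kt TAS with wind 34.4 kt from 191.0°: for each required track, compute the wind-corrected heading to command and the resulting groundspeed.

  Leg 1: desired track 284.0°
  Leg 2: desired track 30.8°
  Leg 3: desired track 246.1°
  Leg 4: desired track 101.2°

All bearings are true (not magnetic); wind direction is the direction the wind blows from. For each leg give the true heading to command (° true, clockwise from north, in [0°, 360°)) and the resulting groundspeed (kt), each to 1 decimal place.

Leg 1: heading=274.9°, groundspeed=215.7 kt
Leg 2: heading=33.9°, groundspeed=248.7 kt
Leg 3: heading=238.6°, groundspeed=195.1 kt
Leg 4: heading=110.3°, groundspeed=213.7 kt

Leg 1: desired track 284.0°; wind correction -9.1° → command heading 274.9°, groundspeed 215.7 kt
Leg 2: desired track 30.8°; wind correction +3.1° → command heading 33.9°, groundspeed 248.7 kt
Leg 3: desired track 246.1°; wind correction -7.5° → command heading 238.6°, groundspeed 195.1 kt
Leg 4: desired track 101.2°; wind correction +9.1° → command heading 110.3°, groundspeed 213.7 kt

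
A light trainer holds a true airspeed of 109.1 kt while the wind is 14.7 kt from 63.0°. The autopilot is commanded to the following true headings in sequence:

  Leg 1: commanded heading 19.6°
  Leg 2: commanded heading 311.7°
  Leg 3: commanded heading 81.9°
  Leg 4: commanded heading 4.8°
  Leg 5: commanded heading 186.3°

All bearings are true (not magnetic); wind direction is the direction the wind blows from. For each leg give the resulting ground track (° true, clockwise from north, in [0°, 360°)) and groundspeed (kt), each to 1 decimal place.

Leg 1: track=13.7°, groundspeed=98.9 kt
Leg 2: track=304.9°, groundspeed=115.3 kt
Leg 3: track=84.8°, groundspeed=95.3 kt
Leg 4: track=357.8°, groundspeed=102.1 kt
Leg 5: track=192.3°, groundspeed=117.8 kt

Leg 1: heading 19.6°; drift -5.9° → track 13.7°, groundspeed 98.9 kt
Leg 2: heading 311.7°; drift -6.8° → track 304.9°, groundspeed 115.3 kt
Leg 3: heading 81.9°; drift +2.9° → track 84.8°, groundspeed 95.3 kt
Leg 4: heading 4.8°; drift -7.0° → track 357.8°, groundspeed 102.1 kt
Leg 5: heading 186.3°; drift +6.0° → track 192.3°, groundspeed 117.8 kt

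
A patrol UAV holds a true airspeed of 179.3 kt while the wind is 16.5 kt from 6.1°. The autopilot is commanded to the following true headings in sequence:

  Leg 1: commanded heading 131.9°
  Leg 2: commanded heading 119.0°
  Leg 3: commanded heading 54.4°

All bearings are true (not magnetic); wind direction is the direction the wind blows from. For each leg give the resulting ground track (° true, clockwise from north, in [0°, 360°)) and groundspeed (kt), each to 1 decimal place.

Leg 1: track=136.0°, groundspeed=189.4 kt
Leg 2: track=123.7°, groundspeed=186.3 kt
Leg 3: track=58.6°, groundspeed=168.8 kt

Leg 1: heading 131.9°; drift +4.1° → track 136.0°, groundspeed 189.4 kt
Leg 2: heading 119.0°; drift +4.7° → track 123.7°, groundspeed 186.3 kt
Leg 3: heading 54.4°; drift +4.2° → track 58.6°, groundspeed 168.8 kt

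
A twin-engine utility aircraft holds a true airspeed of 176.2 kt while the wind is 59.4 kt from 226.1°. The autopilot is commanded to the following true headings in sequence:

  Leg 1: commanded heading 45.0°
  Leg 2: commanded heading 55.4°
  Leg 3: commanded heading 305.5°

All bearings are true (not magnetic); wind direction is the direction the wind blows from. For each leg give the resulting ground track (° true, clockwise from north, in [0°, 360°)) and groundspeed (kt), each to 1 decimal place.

Leg 1: heading 45.0°; drift +0.3° → track 45.3°, groundspeed 235.6 kt
Leg 2: heading 55.4°; drift -2.3° → track 53.1°, groundspeed 235.0 kt
Leg 3: heading 305.5°; drift +19.5° → track 325.0°, groundspeed 175.3 kt

Leg 1: track=45.3°, groundspeed=235.6 kt
Leg 2: track=53.1°, groundspeed=235.0 kt
Leg 3: track=325.0°, groundspeed=175.3 kt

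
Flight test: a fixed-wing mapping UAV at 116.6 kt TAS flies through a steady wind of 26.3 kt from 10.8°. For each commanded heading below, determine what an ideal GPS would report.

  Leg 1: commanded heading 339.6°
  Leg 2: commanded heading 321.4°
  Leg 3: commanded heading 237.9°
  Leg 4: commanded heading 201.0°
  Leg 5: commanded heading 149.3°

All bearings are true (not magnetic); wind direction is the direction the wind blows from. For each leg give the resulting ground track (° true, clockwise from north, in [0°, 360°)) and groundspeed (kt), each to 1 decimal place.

Leg 1: track=331.4°, groundspeed=95.1 kt
Leg 2: track=310.1°, groundspeed=101.5 kt
Leg 3: track=229.7°, groundspeed=135.9 kt
Leg 4: track=199.1°, groundspeed=142.6 kt
Leg 5: track=156.6°, groundspeed=137.4 kt

Leg 1: heading 339.6°; drift -8.2° → track 331.4°, groundspeed 95.1 kt
Leg 2: heading 321.4°; drift -11.3° → track 310.1°, groundspeed 101.5 kt
Leg 3: heading 237.9°; drift -8.2° → track 229.7°, groundspeed 135.9 kt
Leg 4: heading 201.0°; drift -1.9° → track 199.1°, groundspeed 142.6 kt
Leg 5: heading 149.3°; drift +7.3° → track 156.6°, groundspeed 137.4 kt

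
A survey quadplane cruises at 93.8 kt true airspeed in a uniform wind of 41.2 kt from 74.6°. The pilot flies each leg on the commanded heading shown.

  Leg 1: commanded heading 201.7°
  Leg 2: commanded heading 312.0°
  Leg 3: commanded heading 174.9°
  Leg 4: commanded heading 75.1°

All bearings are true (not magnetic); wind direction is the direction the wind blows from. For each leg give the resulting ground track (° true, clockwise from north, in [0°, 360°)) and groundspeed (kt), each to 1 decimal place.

Leg 1: track=217.2°, groundspeed=123.1 kt
Leg 2: track=295.3°, groundspeed=121.1 kt
Leg 3: track=196.7°, groundspeed=109.0 kt
Leg 4: track=75.5°, groundspeed=52.6 kt

Leg 1: heading 201.7°; drift +15.5° → track 217.2°, groundspeed 123.1 kt
Leg 2: heading 312.0°; drift -16.7° → track 295.3°, groundspeed 121.1 kt
Leg 3: heading 174.9°; drift +21.8° → track 196.7°, groundspeed 109.0 kt
Leg 4: heading 75.1°; drift +0.4° → track 75.5°, groundspeed 52.6 kt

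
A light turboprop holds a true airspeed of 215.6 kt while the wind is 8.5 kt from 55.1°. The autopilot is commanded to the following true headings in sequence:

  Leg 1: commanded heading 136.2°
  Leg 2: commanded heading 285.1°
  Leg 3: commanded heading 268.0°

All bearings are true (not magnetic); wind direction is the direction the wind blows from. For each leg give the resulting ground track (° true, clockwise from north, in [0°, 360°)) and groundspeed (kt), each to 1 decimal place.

Leg 1: heading 136.2°; drift +2.2° → track 138.4°, groundspeed 214.4 kt
Leg 2: heading 285.1°; drift -1.7° → track 283.4°, groundspeed 221.2 kt
Leg 3: heading 268.0°; drift -1.2° → track 266.8°, groundspeed 222.8 kt

Leg 1: track=138.4°, groundspeed=214.4 kt
Leg 2: track=283.4°, groundspeed=221.2 kt
Leg 3: track=266.8°, groundspeed=222.8 kt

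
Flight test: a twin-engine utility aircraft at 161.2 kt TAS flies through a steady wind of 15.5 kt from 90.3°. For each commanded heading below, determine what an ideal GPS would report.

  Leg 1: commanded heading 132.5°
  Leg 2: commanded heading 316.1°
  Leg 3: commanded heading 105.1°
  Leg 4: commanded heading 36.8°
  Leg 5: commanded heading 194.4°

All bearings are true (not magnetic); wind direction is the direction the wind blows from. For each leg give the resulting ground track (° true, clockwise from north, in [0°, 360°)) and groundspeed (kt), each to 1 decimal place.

Leg 1: track=136.5°, groundspeed=150.1 kt
Leg 2: track=312.4°, groundspeed=172.4 kt
Leg 3: track=106.7°, groundspeed=146.3 kt
Leg 4: track=32.1°, groundspeed=152.5 kt
Leg 5: track=199.6°, groundspeed=165.7 kt

Leg 1: heading 132.5°; drift +4.0° → track 136.5°, groundspeed 150.1 kt
Leg 2: heading 316.1°; drift -3.7° → track 312.4°, groundspeed 172.4 kt
Leg 3: heading 105.1°; drift +1.6° → track 106.7°, groundspeed 146.3 kt
Leg 4: heading 36.8°; drift -4.7° → track 32.1°, groundspeed 152.5 kt
Leg 5: heading 194.4°; drift +5.2° → track 199.6°, groundspeed 165.7 kt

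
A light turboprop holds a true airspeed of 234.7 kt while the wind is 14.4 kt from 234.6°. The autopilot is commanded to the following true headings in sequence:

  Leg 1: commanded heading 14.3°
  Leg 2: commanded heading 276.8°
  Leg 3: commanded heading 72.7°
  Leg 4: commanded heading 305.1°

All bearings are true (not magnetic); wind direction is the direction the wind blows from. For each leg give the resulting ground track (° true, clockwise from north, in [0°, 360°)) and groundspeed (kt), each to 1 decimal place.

Leg 1: heading 14.3°; drift +2.2° → track 16.5°, groundspeed 245.9 kt
Leg 2: heading 276.8°; drift +2.5° → track 279.3°, groundspeed 224.2 kt
Leg 3: heading 72.7°; drift -1.0° → track 71.7°, groundspeed 248.4 kt
Leg 4: heading 305.1°; drift +3.4° → track 308.5°, groundspeed 230.3 kt

Leg 1: track=16.5°, groundspeed=245.9 kt
Leg 2: track=279.3°, groundspeed=224.2 kt
Leg 3: track=71.7°, groundspeed=248.4 kt
Leg 4: track=308.5°, groundspeed=230.3 kt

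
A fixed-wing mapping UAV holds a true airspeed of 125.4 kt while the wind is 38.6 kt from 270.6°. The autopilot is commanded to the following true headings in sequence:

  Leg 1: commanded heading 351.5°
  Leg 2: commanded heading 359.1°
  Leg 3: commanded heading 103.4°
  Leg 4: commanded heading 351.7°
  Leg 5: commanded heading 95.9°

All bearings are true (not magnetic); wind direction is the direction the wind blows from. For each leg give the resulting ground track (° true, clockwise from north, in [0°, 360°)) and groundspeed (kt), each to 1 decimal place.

Leg 1: heading 351.5°; drift +17.7° → track 9.2°, groundspeed 125.2 kt
Leg 2: heading 359.1°; drift +17.2° → track 16.3°, groundspeed 130.2 kt
Leg 3: heading 103.4°; drift -3.0° → track 100.4°, groundspeed 163.3 kt
Leg 4: heading 351.7°; drift +17.7° → track 9.4°, groundspeed 125.4 kt
Leg 5: heading 95.9°; drift -1.2° → track 94.7°, groundspeed 163.9 kt

Leg 1: track=9.2°, groundspeed=125.2 kt
Leg 2: track=16.3°, groundspeed=130.2 kt
Leg 3: track=100.4°, groundspeed=163.3 kt
Leg 4: track=9.4°, groundspeed=125.4 kt
Leg 5: track=94.7°, groundspeed=163.9 kt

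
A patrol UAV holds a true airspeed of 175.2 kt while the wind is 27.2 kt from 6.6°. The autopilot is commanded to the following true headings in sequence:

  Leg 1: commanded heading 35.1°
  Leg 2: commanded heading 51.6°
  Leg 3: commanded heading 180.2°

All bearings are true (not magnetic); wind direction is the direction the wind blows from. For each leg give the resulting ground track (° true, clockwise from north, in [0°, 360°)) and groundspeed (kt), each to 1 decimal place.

Leg 1: heading 35.1°; drift +4.9° → track 40.0°, groundspeed 151.9 kt
Leg 2: heading 51.6°; drift +7.0° → track 58.6°, groundspeed 157.1 kt
Leg 3: heading 180.2°; drift +0.9° → track 181.1°, groundspeed 202.3 kt

Leg 1: track=40.0°, groundspeed=151.9 kt
Leg 2: track=58.6°, groundspeed=157.1 kt
Leg 3: track=181.1°, groundspeed=202.3 kt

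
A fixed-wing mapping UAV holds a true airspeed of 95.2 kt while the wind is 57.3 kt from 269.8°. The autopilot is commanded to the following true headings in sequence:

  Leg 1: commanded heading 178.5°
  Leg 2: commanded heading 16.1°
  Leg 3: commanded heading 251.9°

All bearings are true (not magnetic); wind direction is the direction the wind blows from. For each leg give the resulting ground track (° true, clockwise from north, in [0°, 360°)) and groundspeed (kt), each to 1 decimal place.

Leg 1: heading 178.5°; drift -30.7° → track 147.8°, groundspeed 112.2 kt
Leg 2: heading 16.1°; drift +26.3° → track 42.4°, groundspeed 124.1 kt
Leg 3: heading 251.9°; drift -23.4° → track 228.5°, groundspeed 44.3 kt

Leg 1: track=147.8°, groundspeed=112.2 kt
Leg 2: track=42.4°, groundspeed=124.1 kt
Leg 3: track=228.5°, groundspeed=44.3 kt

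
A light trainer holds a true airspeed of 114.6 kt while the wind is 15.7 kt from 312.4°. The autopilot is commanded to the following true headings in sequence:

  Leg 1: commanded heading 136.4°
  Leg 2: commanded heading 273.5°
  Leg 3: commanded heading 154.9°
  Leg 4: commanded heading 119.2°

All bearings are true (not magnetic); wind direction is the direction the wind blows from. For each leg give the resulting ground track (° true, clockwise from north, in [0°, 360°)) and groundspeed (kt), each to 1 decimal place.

Leg 1: track=135.9°, groundspeed=130.3 kt
Leg 2: track=268.0°, groundspeed=102.9 kt
Leg 3: track=152.2°, groundspeed=129.2 kt
Leg 4: track=120.8°, groundspeed=129.9 kt

Leg 1: heading 136.4°; drift -0.5° → track 135.9°, groundspeed 130.3 kt
Leg 2: heading 273.5°; drift -5.5° → track 268.0°, groundspeed 102.9 kt
Leg 3: heading 154.9°; drift -2.7° → track 152.2°, groundspeed 129.2 kt
Leg 4: heading 119.2°; drift +1.6° → track 120.8°, groundspeed 129.9 kt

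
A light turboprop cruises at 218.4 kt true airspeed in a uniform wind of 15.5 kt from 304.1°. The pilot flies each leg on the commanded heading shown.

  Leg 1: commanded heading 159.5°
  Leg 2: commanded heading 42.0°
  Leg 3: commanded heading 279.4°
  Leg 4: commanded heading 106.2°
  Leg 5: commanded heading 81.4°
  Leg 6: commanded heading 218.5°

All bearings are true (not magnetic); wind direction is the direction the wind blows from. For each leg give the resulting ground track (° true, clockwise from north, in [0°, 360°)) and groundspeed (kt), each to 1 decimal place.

Leg 1: heading 159.5°; drift -2.2° → track 157.3°, groundspeed 231.2 kt
Leg 2: heading 42.0°; drift +4.0° → track 46.0°, groundspeed 221.1 kt
Leg 3: heading 279.4°; drift -1.8° → track 277.6°, groundspeed 204.4 kt
Leg 4: heading 106.2°; drift +1.2° → track 107.4°, groundspeed 233.2 kt
Leg 5: heading 81.4°; drift +2.6° → track 84.0°, groundspeed 230.0 kt
Leg 6: heading 218.5°; drift -4.1° → track 214.4°, groundspeed 217.8 kt

Leg 1: track=157.3°, groundspeed=231.2 kt
Leg 2: track=46.0°, groundspeed=221.1 kt
Leg 3: track=277.6°, groundspeed=204.4 kt
Leg 4: track=107.4°, groundspeed=233.2 kt
Leg 5: track=84.0°, groundspeed=230.0 kt
Leg 6: track=214.4°, groundspeed=217.8 kt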